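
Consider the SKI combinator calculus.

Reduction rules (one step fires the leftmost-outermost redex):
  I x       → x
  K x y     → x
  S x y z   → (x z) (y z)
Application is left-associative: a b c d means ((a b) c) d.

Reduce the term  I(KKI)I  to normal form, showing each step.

Answer: normal form = KI  (in 2 steps)

Derivation:
  start: I(KKI)I
  [1] KKII
  [2] KI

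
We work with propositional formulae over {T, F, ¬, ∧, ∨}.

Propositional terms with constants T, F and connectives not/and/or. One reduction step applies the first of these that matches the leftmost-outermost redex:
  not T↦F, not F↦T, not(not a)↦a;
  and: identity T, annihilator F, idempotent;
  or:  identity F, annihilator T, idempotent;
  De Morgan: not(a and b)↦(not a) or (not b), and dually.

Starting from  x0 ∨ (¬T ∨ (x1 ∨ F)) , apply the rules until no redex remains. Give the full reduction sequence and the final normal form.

  start: x0 ∨ (¬T ∨ (x1 ∨ F))
  →1  x0 ∨ (F ∨ (x1 ∨ F))
  →2  x0 ∨ (x1 ∨ F)
  →3  x0 ∨ x1

Answer: normal form = x0 ∨ x1  (in 3 steps)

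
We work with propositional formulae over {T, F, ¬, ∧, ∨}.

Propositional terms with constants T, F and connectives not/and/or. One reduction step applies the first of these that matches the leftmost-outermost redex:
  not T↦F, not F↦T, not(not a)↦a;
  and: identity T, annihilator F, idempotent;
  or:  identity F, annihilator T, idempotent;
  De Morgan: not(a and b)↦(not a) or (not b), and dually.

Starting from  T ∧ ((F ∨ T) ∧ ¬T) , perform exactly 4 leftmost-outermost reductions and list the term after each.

  start: T ∧ ((F ∨ T) ∧ ¬T)
  [1] (F ∨ T) ∧ ¬T
  [2] T ∧ ¬T
  [3] ¬T
  [4] F

Answer: after 4 steps: F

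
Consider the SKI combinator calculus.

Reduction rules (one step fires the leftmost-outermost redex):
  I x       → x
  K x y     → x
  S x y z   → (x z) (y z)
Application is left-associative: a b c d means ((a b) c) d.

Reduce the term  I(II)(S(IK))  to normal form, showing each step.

Answer: normal form = SK  (in 4 steps)

Working:
  start: I(II)(S(IK))
  step 1: II(S(IK))
  step 2: I(S(IK))
  step 3: S(IK)
  step 4: SK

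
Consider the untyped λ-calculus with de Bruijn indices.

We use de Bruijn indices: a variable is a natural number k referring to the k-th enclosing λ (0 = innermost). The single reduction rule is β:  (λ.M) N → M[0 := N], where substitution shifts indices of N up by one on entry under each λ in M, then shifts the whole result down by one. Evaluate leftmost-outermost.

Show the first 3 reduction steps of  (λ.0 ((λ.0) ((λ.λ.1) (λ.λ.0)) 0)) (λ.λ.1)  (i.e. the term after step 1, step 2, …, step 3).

Answer: after 3 steps: λ.(λ.λ.1) (λ.λ.0) (λ.λ.1)

Working:
  start: (λ.0 ((λ.0) ((λ.λ.1) (λ.λ.0)) 0)) (λ.λ.1)
  [1] (λ.λ.1) ((λ.0) ((λ.λ.1) (λ.λ.0)) (λ.λ.1))
  [2] λ.(λ.0) ((λ.λ.1) (λ.λ.0)) (λ.λ.1)
  [3] λ.(λ.λ.1) (λ.λ.0) (λ.λ.1)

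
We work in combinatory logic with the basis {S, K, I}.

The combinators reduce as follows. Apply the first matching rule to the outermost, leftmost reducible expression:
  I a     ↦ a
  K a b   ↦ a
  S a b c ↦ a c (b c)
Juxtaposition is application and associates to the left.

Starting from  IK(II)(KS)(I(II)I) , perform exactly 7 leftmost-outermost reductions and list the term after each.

Answer: after 7 steps: I

Derivation:
  start: IK(II)(KS)(I(II)I)
  →1  K(II)(KS)(I(II)I)
  →2  II(I(II)I)
  →3  I(I(II)I)
  →4  I(II)I
  →5  III
  →6  II
  →7  I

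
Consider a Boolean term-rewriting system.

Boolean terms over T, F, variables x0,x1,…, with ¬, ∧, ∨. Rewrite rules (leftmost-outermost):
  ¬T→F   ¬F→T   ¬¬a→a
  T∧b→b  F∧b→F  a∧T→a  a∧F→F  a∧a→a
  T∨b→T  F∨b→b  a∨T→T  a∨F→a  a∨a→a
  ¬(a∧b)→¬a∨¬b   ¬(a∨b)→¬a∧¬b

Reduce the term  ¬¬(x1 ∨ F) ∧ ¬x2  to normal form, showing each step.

  start: ¬¬(x1 ∨ F) ∧ ¬x2
  step 1: (x1 ∨ F) ∧ ¬x2
  step 2: x1 ∧ ¬x2

Answer: normal form = x1 ∧ ¬x2  (in 2 steps)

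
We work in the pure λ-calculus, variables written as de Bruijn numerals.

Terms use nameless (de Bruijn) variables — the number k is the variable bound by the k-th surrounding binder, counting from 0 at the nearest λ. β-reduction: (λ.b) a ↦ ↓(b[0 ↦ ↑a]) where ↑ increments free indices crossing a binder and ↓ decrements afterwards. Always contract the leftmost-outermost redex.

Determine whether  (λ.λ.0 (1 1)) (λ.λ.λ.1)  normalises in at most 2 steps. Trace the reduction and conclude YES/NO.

Answer: YES — reaches normal form λ.0 (λ.λ.1) in 2 ≤ 2 steps

Derivation:
  start: (λ.λ.0 (1 1)) (λ.λ.λ.1)
  step 1: λ.0 ((λ.λ.λ.1) (λ.λ.λ.1))
  step 2: λ.0 (λ.λ.1)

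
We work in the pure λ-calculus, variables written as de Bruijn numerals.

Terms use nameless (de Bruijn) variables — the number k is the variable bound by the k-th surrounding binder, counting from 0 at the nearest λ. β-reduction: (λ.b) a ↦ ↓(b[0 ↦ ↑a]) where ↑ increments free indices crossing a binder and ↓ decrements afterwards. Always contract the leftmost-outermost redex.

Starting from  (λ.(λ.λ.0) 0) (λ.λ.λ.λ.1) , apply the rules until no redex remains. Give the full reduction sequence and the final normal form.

Answer: normal form = λ.0  (in 2 steps)

Working:
  start: (λ.(λ.λ.0) 0) (λ.λ.λ.λ.1)
  [1] (λ.λ.0) (λ.λ.λ.λ.1)
  [2] λ.0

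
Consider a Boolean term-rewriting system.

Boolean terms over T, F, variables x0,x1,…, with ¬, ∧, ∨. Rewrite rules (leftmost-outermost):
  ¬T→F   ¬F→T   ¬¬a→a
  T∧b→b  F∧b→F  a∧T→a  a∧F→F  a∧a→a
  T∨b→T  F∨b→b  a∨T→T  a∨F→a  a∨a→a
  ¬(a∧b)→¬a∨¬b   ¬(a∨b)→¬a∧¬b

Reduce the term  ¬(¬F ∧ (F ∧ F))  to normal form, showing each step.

  start: ¬(¬F ∧ (F ∧ F))
  [1] ¬¬F ∨ ¬(F ∧ F)
  [2] F ∨ ¬(F ∧ F)
  [3] ¬(F ∧ F)
  [4] ¬F ∨ ¬F
  [5] ¬F
  [6] T

Answer: normal form = T  (in 6 steps)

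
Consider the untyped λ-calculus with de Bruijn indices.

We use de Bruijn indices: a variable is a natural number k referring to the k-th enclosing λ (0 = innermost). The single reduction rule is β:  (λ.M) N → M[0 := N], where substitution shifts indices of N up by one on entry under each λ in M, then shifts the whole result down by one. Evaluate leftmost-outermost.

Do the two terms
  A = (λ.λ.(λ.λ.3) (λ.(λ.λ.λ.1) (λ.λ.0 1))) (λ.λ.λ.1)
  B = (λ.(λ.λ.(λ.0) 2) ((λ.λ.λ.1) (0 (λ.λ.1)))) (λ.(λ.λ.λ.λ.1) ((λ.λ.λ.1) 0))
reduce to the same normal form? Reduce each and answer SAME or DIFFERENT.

Term A:
  start: (λ.λ.(λ.λ.3) (λ.(λ.λ.λ.1) (λ.λ.0 1))) (λ.λ.λ.1)
  [1] λ.(λ.λ.λ.λ.λ.1) (λ.(λ.λ.λ.1) (λ.λ.0 1))
  [2] λ.λ.λ.λ.λ.1

Term B:
  start: (λ.(λ.λ.(λ.0) 2) ((λ.λ.λ.1) (0 (λ.λ.1)))) (λ.(λ.λ.λ.λ.1) ((λ.λ.λ.1) 0))
  [1] (λ.λ.(λ.0) (λ.(λ.λ.λ.λ.1) ((λ.λ.λ.1) 0))) ((λ.λ.λ.1) ((λ.(λ.λ.λ.λ.1) ((λ.λ.λ.1) 0)) (λ.λ.1)))
  [2] λ.(λ.0) (λ.(λ.λ.λ.λ.1) ((λ.λ.λ.1) 0))
  [3] λ.λ.(λ.λ.λ.λ.1) ((λ.λ.λ.1) 0)
  [4] λ.λ.λ.λ.λ.1

Answer: SAME — A ⇓ λ.λ.λ.λ.λ.1, B ⇓ λ.λ.λ.λ.λ.1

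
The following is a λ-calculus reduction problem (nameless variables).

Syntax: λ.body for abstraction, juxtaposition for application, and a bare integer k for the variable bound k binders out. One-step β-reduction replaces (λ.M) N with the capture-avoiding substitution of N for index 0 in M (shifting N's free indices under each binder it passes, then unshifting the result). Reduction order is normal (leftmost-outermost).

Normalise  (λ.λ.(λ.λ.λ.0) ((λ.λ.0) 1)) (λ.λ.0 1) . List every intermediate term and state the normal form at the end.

  start: (λ.λ.(λ.λ.λ.0) ((λ.λ.0) 1)) (λ.λ.0 1)
  →1  λ.(λ.λ.λ.0) ((λ.λ.0) (λ.λ.0 1))
  →2  λ.λ.λ.0

Answer: normal form = λ.λ.λ.0  (in 2 steps)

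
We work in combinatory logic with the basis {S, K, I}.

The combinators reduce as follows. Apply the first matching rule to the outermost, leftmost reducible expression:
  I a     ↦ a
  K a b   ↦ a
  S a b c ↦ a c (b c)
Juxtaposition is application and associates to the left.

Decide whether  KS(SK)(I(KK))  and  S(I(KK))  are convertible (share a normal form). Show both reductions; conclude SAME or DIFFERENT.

Term A:
  start: KS(SK)(I(KK))
  [1] S(I(KK))
  [2] S(KK)

Term B:
  start: S(I(KK))
  [1] S(KK)

Answer: SAME — A ⇓ S(KK), B ⇓ S(KK)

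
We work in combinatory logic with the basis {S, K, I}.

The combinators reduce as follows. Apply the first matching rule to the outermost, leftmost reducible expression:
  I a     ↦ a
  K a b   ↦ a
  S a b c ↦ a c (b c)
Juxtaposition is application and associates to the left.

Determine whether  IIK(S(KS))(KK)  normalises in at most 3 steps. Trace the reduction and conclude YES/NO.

  start: IIK(S(KS))(KK)
  →1  IK(S(KS))(KK)
  →2  K(S(KS))(KK)
  →3  S(KS)

Answer: YES — reaches normal form S(KS) in 3 ≤ 3 steps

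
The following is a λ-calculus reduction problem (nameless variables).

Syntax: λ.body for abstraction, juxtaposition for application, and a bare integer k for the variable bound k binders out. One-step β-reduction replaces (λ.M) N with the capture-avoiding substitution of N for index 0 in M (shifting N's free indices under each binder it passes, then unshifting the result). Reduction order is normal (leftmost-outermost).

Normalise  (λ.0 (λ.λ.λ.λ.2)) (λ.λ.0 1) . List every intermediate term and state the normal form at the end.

  start: (λ.0 (λ.λ.λ.λ.2)) (λ.λ.0 1)
  [1] (λ.λ.0 1) (λ.λ.λ.λ.2)
  [2] λ.0 (λ.λ.λ.λ.2)

Answer: normal form = λ.0 (λ.λ.λ.λ.2)  (in 2 steps)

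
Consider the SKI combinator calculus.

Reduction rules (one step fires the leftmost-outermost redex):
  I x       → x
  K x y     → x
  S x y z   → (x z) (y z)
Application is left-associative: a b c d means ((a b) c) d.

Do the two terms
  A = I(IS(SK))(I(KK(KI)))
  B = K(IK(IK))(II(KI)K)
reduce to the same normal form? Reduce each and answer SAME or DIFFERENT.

Term A:
  start: I(IS(SK))(I(KK(KI)))
  →1  IS(SK)(I(KK(KI)))
  →2  S(SK)(I(KK(KI)))
  →3  S(SK)(KK(KI))
  →4  S(SK)K

Term B:
  start: K(IK(IK))(II(KI)K)
  →1  IK(IK)
  →2  K(IK)
  →3  KK

Answer: DIFFERENT — A ⇓ S(SK)K, B ⇓ KK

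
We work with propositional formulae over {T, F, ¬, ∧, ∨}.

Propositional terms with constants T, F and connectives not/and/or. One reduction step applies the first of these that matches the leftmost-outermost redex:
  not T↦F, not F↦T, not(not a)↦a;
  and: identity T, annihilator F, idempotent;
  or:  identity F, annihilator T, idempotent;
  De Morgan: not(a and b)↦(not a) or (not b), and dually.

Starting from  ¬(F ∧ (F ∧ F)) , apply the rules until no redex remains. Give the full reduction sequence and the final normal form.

  start: ¬(F ∧ (F ∧ F))
  step 1: ¬F ∨ ¬(F ∧ F)
  step 2: T ∨ ¬(F ∧ F)
  step 3: T

Answer: normal form = T  (in 3 steps)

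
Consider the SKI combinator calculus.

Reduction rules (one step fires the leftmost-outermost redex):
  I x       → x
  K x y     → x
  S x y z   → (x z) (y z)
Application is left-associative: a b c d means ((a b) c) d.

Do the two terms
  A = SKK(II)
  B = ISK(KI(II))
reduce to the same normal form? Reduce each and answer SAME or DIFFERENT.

Answer: DIFFERENT — A ⇓ I, B ⇓ SKI

Reduction:
Term A:
  start: SKK(II)
  →1  K(II)(K(II))
  →2  II
  →3  I

Term B:
  start: ISK(KI(II))
  →1  SK(KI(II))
  →2  SKI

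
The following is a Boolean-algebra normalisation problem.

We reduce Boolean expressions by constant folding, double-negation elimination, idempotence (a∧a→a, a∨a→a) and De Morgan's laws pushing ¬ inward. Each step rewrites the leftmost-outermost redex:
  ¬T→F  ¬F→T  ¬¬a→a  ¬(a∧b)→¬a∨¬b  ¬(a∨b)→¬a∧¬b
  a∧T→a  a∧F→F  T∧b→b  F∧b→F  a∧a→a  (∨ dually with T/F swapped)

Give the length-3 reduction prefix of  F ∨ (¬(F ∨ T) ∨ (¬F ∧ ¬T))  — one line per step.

  start: F ∨ (¬(F ∨ T) ∨ (¬F ∧ ¬T))
  →1  ¬(F ∨ T) ∨ (¬F ∧ ¬T)
  →2  (¬F ∧ ¬T) ∨ (¬F ∧ ¬T)
  →3  ¬F ∧ ¬T

Answer: after 3 steps: ¬F ∧ ¬T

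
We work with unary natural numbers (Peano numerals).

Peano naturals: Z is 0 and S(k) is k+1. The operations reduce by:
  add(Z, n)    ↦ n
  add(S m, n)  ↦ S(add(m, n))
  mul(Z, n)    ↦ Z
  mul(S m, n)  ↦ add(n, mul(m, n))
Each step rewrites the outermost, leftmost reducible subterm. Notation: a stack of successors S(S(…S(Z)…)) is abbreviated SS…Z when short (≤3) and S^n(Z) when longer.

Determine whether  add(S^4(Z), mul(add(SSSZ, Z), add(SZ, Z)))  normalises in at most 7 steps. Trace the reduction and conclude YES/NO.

  start: add(S^4(Z), mul(add(SSSZ, Z), add(SZ, Z)))
  →1  S(add(SSSZ, mul(add(SSSZ, Z), add(SZ, Z))))
  →2  S(S(add(SSZ, mul(add(SSSZ, Z), add(SZ, Z)))))
  →3  S(S(S(add(SZ, mul(add(SSSZ, Z), add(SZ, Z))))))
  →4  S(S(S(S(add(Z, mul(add(SSSZ, Z), add(SZ, Z)))))))
  →5  S(S(S(S(mul(add(SSSZ, Z), add(SZ, Z))))))
  →6  S(S(S(S(mul(S(add(SSZ, Z)), add(SZ, Z))))))
  →7  S(S(S(S(add(add(SZ, Z), mul(add(SSZ, Z), add(SZ, Z)))))))

Answer: NO — after 7 steps the term is S(S(S(S(add(add(SZ, Z), mul(add(SSZ, Z), add(SZ, Z))))))), not yet normal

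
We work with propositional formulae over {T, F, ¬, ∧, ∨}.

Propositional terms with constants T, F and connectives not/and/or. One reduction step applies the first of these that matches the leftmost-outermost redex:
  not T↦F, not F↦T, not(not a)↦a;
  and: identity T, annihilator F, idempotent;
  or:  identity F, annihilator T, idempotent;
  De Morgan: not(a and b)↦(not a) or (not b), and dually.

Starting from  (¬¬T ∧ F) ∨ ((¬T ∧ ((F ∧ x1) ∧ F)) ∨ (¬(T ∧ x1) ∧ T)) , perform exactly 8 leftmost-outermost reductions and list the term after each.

Answer: after 8 steps: F ∨ ¬x1

Working:
  start: (¬¬T ∧ F) ∨ ((¬T ∧ ((F ∧ x1) ∧ F)) ∨ (¬(T ∧ x1) ∧ T))
  step 1: F ∨ ((¬T ∧ ((F ∧ x1) ∧ F)) ∨ (¬(T ∧ x1) ∧ T))
  step 2: (¬T ∧ ((F ∧ x1) ∧ F)) ∨ (¬(T ∧ x1) ∧ T)
  step 3: (F ∧ ((F ∧ x1) ∧ F)) ∨ (¬(T ∧ x1) ∧ T)
  step 4: F ∨ (¬(T ∧ x1) ∧ T)
  step 5: ¬(T ∧ x1) ∧ T
  step 6: ¬(T ∧ x1)
  step 7: ¬T ∨ ¬x1
  step 8: F ∨ ¬x1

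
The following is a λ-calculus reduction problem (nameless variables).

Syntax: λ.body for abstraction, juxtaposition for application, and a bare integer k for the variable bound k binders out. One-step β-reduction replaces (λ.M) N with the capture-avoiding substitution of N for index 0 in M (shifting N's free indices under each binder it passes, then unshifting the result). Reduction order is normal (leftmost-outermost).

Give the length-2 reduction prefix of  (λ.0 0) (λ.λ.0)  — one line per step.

  start: (λ.0 0) (λ.λ.0)
  step 1: (λ.λ.0) (λ.λ.0)
  step 2: λ.0

Answer: after 2 steps: λ.0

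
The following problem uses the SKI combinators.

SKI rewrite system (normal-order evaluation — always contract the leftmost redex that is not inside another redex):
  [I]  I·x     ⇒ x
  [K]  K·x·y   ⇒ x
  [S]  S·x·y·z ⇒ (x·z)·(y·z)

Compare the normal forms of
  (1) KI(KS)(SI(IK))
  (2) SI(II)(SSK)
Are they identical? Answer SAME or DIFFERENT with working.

Term A:
  start: KI(KS)(SI(IK))
  step 1: I(SI(IK))
  step 2: SI(IK)
  step 3: SIK

Term B:
  start: SI(II)(SSK)
  step 1: I(SSK)(II(SSK))
  step 2: SSK(II(SSK))
  step 3: S(II(SSK))(K(II(SSK)))
  step 4: S(I(SSK))(K(II(SSK)))
  step 5: S(SSK)(K(II(SSK)))
  step 6: S(SSK)(K(I(SSK)))
  step 7: S(SSK)(K(SSK))

Answer: DIFFERENT — A ⇓ SIK, B ⇓ S(SSK)(K(SSK))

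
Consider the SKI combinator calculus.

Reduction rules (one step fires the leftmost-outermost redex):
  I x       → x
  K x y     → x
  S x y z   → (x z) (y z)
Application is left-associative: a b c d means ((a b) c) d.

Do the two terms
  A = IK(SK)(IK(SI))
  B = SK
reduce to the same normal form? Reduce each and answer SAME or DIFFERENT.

Answer: SAME — A ⇓ SK, B ⇓ SK

Working:
Term A:
  start: IK(SK)(IK(SI))
  →1  K(SK)(IK(SI))
  →2  SK

Term B:
  start: SK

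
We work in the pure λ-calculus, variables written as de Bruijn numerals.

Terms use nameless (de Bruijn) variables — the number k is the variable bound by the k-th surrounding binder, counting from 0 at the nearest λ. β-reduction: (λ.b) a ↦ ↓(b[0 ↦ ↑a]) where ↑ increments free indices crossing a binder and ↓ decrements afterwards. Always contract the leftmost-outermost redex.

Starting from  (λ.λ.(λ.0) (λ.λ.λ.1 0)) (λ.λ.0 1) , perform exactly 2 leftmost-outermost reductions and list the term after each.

Answer: after 2 steps: λ.λ.λ.λ.1 0

Derivation:
  start: (λ.λ.(λ.0) (λ.λ.λ.1 0)) (λ.λ.0 1)
  →1  λ.(λ.0) (λ.λ.λ.1 0)
  →2  λ.λ.λ.λ.1 0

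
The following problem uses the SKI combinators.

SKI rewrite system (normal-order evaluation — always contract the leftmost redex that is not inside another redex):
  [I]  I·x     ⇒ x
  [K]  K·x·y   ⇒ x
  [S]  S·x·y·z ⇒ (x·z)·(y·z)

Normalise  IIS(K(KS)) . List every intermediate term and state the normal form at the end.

  start: IIS(K(KS))
  step 1: IS(K(KS))
  step 2: S(K(KS))

Answer: normal form = S(K(KS))  (in 2 steps)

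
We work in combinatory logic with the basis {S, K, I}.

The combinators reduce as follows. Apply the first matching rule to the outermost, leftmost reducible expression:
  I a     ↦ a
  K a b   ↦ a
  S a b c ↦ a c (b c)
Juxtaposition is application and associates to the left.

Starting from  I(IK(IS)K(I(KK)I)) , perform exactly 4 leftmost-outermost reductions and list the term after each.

Answer: after 4 steps: S(I(KK)I)

Derivation:
  start: I(IK(IS)K(I(KK)I))
  [1] IK(IS)K(I(KK)I)
  [2] K(IS)K(I(KK)I)
  [3] IS(I(KK)I)
  [4] S(I(KK)I)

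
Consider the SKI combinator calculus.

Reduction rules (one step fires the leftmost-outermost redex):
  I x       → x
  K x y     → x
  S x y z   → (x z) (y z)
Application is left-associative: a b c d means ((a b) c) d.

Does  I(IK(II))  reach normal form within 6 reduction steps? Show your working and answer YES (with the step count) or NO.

Answer: YES — reaches normal form KI in 3 ≤ 6 steps

Derivation:
  start: I(IK(II))
  [1] IK(II)
  [2] K(II)
  [3] KI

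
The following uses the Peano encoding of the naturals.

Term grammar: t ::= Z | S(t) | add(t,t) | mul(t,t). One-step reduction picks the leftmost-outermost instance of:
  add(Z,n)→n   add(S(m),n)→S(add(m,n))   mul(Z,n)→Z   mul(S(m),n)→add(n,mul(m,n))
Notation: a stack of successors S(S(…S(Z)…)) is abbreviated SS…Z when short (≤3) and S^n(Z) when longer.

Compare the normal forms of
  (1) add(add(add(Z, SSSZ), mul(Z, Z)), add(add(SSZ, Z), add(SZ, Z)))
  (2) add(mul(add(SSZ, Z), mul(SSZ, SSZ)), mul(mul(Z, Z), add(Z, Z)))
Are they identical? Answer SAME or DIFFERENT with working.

Answer: DIFFERENT — A ⇓ S^6(Z), B ⇓ S^8(Z)

Reduction:
Term A:
  start: add(add(add(Z, SSSZ), mul(Z, Z)), add(add(SSZ, Z), add(SZ, Z)))
  step 1: add(add(SSSZ, mul(Z, Z)), add(add(SSZ, Z), add(SZ, Z)))
  step 2: add(S(add(SSZ, mul(Z, Z))), add(add(SSZ, Z), add(SZ, Z)))
  step 3: S(add(add(SSZ, mul(Z, Z)), add(add(SSZ, Z), add(SZ, Z))))
  step 4: S(add(S(add(SZ, mul(Z, Z))), add(add(SSZ, Z), add(SZ, Z))))
  step 5: S(S(add(add(SZ, mul(Z, Z)), add(add(SSZ, Z), add(SZ, Z)))))
  step 6: S(S(add(S(add(Z, mul(Z, Z))), add(add(SSZ, Z), add(SZ, Z)))))
  step 7: S(S(S(add(add(Z, mul(Z, Z)), add(add(SSZ, Z), add(SZ, Z))))))
  step 8: S(S(S(add(mul(Z, Z), add(add(SSZ, Z), add(SZ, Z))))))
  step 9: S(S(S(add(Z, add(add(SSZ, Z), add(SZ, Z))))))
  step 10: S(S(S(add(add(SSZ, Z), add(SZ, Z)))))
  step 11: S(S(S(add(S(add(SZ, Z)), add(SZ, Z)))))
  step 12: S(S(S(S(add(add(SZ, Z), add(SZ, Z))))))
  step 13: S(S(S(S(add(S(add(Z, Z)), add(SZ, Z))))))
  step 14: S(S(S(S(S(add(add(Z, Z), add(SZ, Z)))))))
  step 15: S(S(S(S(S(add(Z, add(SZ, Z)))))))
  step 16: S(S(S(S(S(add(SZ, Z))))))
  step 17: S(S(S(S(S(S(add(Z, Z)))))))
  step 18: S^6(Z)

Term B:
  start: add(mul(add(SSZ, Z), mul(SSZ, SSZ)), mul(mul(Z, Z), add(Z, Z)))
  step 1: add(mul(S(add(SZ, Z)), mul(SSZ, SSZ)), mul(mul(Z, Z), add(Z, Z)))
  step 2: add(add(mul(SSZ, SSZ), mul(add(SZ, Z), mul(SSZ, SSZ))), mul(mul(Z, Z), add(Z, Z)))
  step 3: add(add(add(SSZ, mul(SZ, SSZ)), mul(add(SZ, Z), mul(SSZ, SSZ))), mul(mul(Z, Z), add(Z, Z)))
  step 4: add(add(S(add(SZ, mul(SZ, SSZ))), mul(add(SZ, Z), mul(SSZ, SSZ))), mul(mul(Z, Z), add(Z, Z)))
  step 5: add(S(add(add(SZ, mul(SZ, SSZ)), mul(add(SZ, Z), mul(SSZ, SSZ)))), mul(mul(Z, Z), add(Z, Z)))
  step 6: S(add(add(add(SZ, mul(SZ, SSZ)), mul(add(SZ, Z), mul(SSZ, SSZ))), mul(mul(Z, Z), add(Z, Z))))
  step 7: S(add(add(S(add(Z, mul(SZ, SSZ))), mul(add(SZ, Z), mul(SSZ, SSZ))), mul(mul(Z, Z), add(Z, Z))))
  step 8: S(add(S(add(add(Z, mul(SZ, SSZ)), mul(add(SZ, Z), mul(SSZ, SSZ)))), mul(mul(Z, Z), add(Z, Z))))
  step 9: S(S(add(add(add(Z, mul(SZ, SSZ)), mul(add(SZ, Z), mul(SSZ, SSZ))), mul(mul(Z, Z), add(Z, Z)))))
  step 10: S(S(add(add(mul(SZ, SSZ), mul(add(SZ, Z), mul(SSZ, SSZ))), mul(mul(Z, Z), add(Z, Z)))))
  step 11: S(S(add(add(add(SSZ, mul(Z, SSZ)), mul(add(SZ, Z), mul(SSZ, SSZ))), mul(mul(Z, Z), add(Z, Z)))))
  step 12: S(S(add(add(S(add(SZ, mul(Z, SSZ))), mul(add(SZ, Z), mul(SSZ, SSZ))), mul(mul(Z, Z), add(Z, Z)))))
  step 13: S(S(add(S(add(add(SZ, mul(Z, SSZ)), mul(add(SZ, Z), mul(SSZ, SSZ)))), mul(mul(Z, Z), add(Z, Z)))))
  step 14: S(S(S(add(add(add(SZ, mul(Z, SSZ)), mul(add(SZ, Z), mul(SSZ, SSZ))), mul(mul(Z, Z), add(Z, Z))))))
  step 15: S(S(S(add(add(S(add(Z, mul(Z, SSZ))), mul(add(SZ, Z), mul(SSZ, SSZ))), mul(mul(Z, Z), add(Z, Z))))))
  step 16: S(S(S(add(S(add(add(Z, mul(Z, SSZ)), mul(add(SZ, Z), mul(SSZ, SSZ)))), mul(mul(Z, Z), add(Z, Z))))))
  step 17: S(S(S(S(add(add(add(Z, mul(Z, SSZ)), mul(add(SZ, Z), mul(SSZ, SSZ))), mul(mul(Z, Z), add(Z, Z)))))))
  step 18: S(S(S(S(add(add(mul(Z, SSZ), mul(add(SZ, Z), mul(SSZ, SSZ))), mul(mul(Z, Z), add(Z, Z)))))))
  step 19: S(S(S(S(add(add(Z, mul(add(SZ, Z), mul(SSZ, SSZ))), mul(mul(Z, Z), add(Z, Z)))))))
  step 20: S(S(S(S(add(mul(add(SZ, Z), mul(SSZ, SSZ)), mul(mul(Z, Z), add(Z, Z)))))))
  step 21: S(S(S(S(add(mul(S(add(Z, Z)), mul(SSZ, SSZ)), mul(mul(Z, Z), add(Z, Z)))))))
  step 22: S(S(S(S(add(add(mul(SSZ, SSZ), mul(add(Z, Z), mul(SSZ, SSZ))), mul(mul(Z, Z), add(Z, Z)))))))
  step 23: S(S(S(S(add(add(add(SSZ, mul(SZ, SSZ)), mul(add(Z, Z), mul(SSZ, SSZ))), mul(mul(Z, Z), add(Z, Z)))))))
  step 24: S(S(S(S(add(add(S(add(SZ, mul(SZ, SSZ))), mul(add(Z, Z), mul(SSZ, SSZ))), mul(mul(Z, Z), add(Z, Z)))))))
  step 25: S(S(S(S(add(S(add(add(SZ, mul(SZ, SSZ)), mul(add(Z, Z), mul(SSZ, SSZ)))), mul(mul(Z, Z), add(Z, Z)))))))
  step 26: S(S(S(S(S(add(add(add(SZ, mul(SZ, SSZ)), mul(add(Z, Z), mul(SSZ, SSZ))), mul(mul(Z, Z), add(Z, Z))))))))
  step 27: S(S(S(S(S(add(add(S(add(Z, mul(SZ, SSZ))), mul(add(Z, Z), mul(SSZ, SSZ))), mul(mul(Z, Z), add(Z, Z))))))))
  step 28: S(S(S(S(S(add(S(add(add(Z, mul(SZ, SSZ)), mul(add(Z, Z), mul(SSZ, SSZ)))), mul(mul(Z, Z), add(Z, Z))))))))
  step 29: S(S(S(S(S(S(add(add(add(Z, mul(SZ, SSZ)), mul(add(Z, Z), mul(SSZ, SSZ))), mul(mul(Z, Z), add(Z, Z)))))))))
  step 30: S(S(S(S(S(S(add(add(mul(SZ, SSZ), mul(add(Z, Z), mul(SSZ, SSZ))), mul(mul(Z, Z), add(Z, Z)))))))))
  step 31: S(S(S(S(S(S(add(add(add(SSZ, mul(Z, SSZ)), mul(add(Z, Z), mul(SSZ, SSZ))), mul(mul(Z, Z), add(Z, Z)))))))))
  step 32: S(S(S(S(S(S(add(add(S(add(SZ, mul(Z, SSZ))), mul(add(Z, Z), mul(SSZ, SSZ))), mul(mul(Z, Z), add(Z, Z)))))))))
  step 33: S(S(S(S(S(S(add(S(add(add(SZ, mul(Z, SSZ)), mul(add(Z, Z), mul(SSZ, SSZ)))), mul(mul(Z, Z), add(Z, Z)))))))))
  step 34: S(S(S(S(S(S(S(add(add(add(SZ, mul(Z, SSZ)), mul(add(Z, Z), mul(SSZ, SSZ))), mul(mul(Z, Z), add(Z, Z))))))))))
  step 35: S(S(S(S(S(S(S(add(add(S(add(Z, mul(Z, SSZ))), mul(add(Z, Z), mul(SSZ, SSZ))), mul(mul(Z, Z), add(Z, Z))))))))))
  step 36: S(S(S(S(S(S(S(add(S(add(add(Z, mul(Z, SSZ)), mul(add(Z, Z), mul(SSZ, SSZ)))), mul(mul(Z, Z), add(Z, Z))))))))))
  step 37: S(S(S(S(S(S(S(S(add(add(add(Z, mul(Z, SSZ)), mul(add(Z, Z), mul(SSZ, SSZ))), mul(mul(Z, Z), add(Z, Z)))))))))))
  step 38: S(S(S(S(S(S(S(S(add(add(mul(Z, SSZ), mul(add(Z, Z), mul(SSZ, SSZ))), mul(mul(Z, Z), add(Z, Z)))))))))))
  step 39: S(S(S(S(S(S(S(S(add(add(Z, mul(add(Z, Z), mul(SSZ, SSZ))), mul(mul(Z, Z), add(Z, Z)))))))))))
  step 40: S(S(S(S(S(S(S(S(add(mul(add(Z, Z), mul(SSZ, SSZ)), mul(mul(Z, Z), add(Z, Z)))))))))))
  step 41: S(S(S(S(S(S(S(S(add(mul(Z, mul(SSZ, SSZ)), mul(mul(Z, Z), add(Z, Z)))))))))))
  step 42: S(S(S(S(S(S(S(S(add(Z, mul(mul(Z, Z), add(Z, Z)))))))))))
  step 43: S(S(S(S(S(S(S(S(mul(mul(Z, Z), add(Z, Z))))))))))
  step 44: S(S(S(S(S(S(S(S(mul(Z, add(Z, Z))))))))))
  step 45: S^8(Z)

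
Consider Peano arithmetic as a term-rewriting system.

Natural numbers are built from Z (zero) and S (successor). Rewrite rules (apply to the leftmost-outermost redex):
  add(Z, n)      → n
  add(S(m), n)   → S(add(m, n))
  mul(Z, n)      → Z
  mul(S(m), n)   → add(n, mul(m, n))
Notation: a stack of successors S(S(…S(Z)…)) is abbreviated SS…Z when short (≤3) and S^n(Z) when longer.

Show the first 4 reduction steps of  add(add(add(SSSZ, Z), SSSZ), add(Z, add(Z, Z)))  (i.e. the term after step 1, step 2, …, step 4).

Answer: after 4 steps: S(add(add(S(add(SZ, Z)), SSSZ), add(Z, add(Z, Z))))

Working:
  start: add(add(add(SSSZ, Z), SSSZ), add(Z, add(Z, Z)))
  [1] add(add(S(add(SSZ, Z)), SSSZ), add(Z, add(Z, Z)))
  [2] add(S(add(add(SSZ, Z), SSSZ)), add(Z, add(Z, Z)))
  [3] S(add(add(add(SSZ, Z), SSSZ), add(Z, add(Z, Z))))
  [4] S(add(add(S(add(SZ, Z)), SSSZ), add(Z, add(Z, Z))))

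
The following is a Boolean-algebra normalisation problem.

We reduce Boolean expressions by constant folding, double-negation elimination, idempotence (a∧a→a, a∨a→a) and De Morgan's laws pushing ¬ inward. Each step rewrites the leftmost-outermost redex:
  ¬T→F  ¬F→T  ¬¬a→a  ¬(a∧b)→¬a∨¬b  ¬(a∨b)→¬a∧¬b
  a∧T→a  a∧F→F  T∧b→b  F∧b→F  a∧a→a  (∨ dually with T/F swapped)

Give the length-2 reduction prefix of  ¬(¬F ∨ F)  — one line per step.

  start: ¬(¬F ∨ F)
  →1  ¬¬F ∧ ¬F
  →2  F ∧ ¬F

Answer: after 2 steps: F ∧ ¬F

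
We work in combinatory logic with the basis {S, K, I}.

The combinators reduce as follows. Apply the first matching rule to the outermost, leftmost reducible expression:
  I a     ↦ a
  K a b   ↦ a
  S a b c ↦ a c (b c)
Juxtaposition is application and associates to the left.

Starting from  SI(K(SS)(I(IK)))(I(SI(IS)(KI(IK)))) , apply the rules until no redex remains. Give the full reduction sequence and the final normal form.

Answer: normal form = SI(SS(SI))  (in 17 steps)

Derivation:
  start: SI(K(SS)(I(IK)))(I(SI(IS)(KI(IK))))
  step 1: I(I(SI(IS)(KI(IK))))(K(SS)(I(IK))(I(SI(IS)(KI(IK)))))
  step 2: I(SI(IS)(KI(IK)))(K(SS)(I(IK))(I(SI(IS)(KI(IK)))))
  step 3: SI(IS)(KI(IK))(K(SS)(I(IK))(I(SI(IS)(KI(IK)))))
  step 4: I(KI(IK))(IS(KI(IK)))(K(SS)(I(IK))(I(SI(IS)(KI(IK)))))
  step 5: KI(IK)(IS(KI(IK)))(K(SS)(I(IK))(I(SI(IS)(KI(IK)))))
  step 6: I(IS(KI(IK)))(K(SS)(I(IK))(I(SI(IS)(KI(IK)))))
  step 7: IS(KI(IK))(K(SS)(I(IK))(I(SI(IS)(KI(IK)))))
  step 8: S(KI(IK))(K(SS)(I(IK))(I(SI(IS)(KI(IK)))))
  step 9: SI(K(SS)(I(IK))(I(SI(IS)(KI(IK)))))
  step 10: SI(SS(I(SI(IS)(KI(IK)))))
  step 11: SI(SS(SI(IS)(KI(IK))))
  step 12: SI(SS(I(KI(IK))(IS(KI(IK)))))
  step 13: SI(SS(KI(IK)(IS(KI(IK)))))
  step 14: SI(SS(I(IS(KI(IK)))))
  step 15: SI(SS(IS(KI(IK))))
  step 16: SI(SS(S(KI(IK))))
  step 17: SI(SS(SI))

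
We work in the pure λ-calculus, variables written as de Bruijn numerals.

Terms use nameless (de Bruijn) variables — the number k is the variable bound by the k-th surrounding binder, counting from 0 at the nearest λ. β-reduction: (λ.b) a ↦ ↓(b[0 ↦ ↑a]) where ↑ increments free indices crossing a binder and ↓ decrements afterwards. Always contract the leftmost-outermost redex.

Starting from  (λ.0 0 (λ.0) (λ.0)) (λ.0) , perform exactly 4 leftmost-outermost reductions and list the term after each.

Answer: after 4 steps: λ.0

Reduction:
  start: (λ.0 0 (λ.0) (λ.0)) (λ.0)
  step 1: (λ.0) (λ.0) (λ.0) (λ.0)
  step 2: (λ.0) (λ.0) (λ.0)
  step 3: (λ.0) (λ.0)
  step 4: λ.0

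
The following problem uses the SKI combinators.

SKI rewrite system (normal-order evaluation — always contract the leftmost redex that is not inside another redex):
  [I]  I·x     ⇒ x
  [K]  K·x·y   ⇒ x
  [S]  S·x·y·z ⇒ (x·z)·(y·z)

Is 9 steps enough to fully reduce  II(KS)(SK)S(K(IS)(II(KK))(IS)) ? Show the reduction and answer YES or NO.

  start: II(KS)(SK)S(K(IS)(II(KK))(IS))
  [1] I(KS)(SK)S(K(IS)(II(KK))(IS))
  [2] KS(SK)S(K(IS)(II(KK))(IS))
  [3] SS(K(IS)(II(KK))(IS))
  [4] SS(IS(IS))
  [5] SS(S(IS))
  [6] SS(SS)

Answer: YES — reaches normal form SS(SS) in 6 ≤ 9 steps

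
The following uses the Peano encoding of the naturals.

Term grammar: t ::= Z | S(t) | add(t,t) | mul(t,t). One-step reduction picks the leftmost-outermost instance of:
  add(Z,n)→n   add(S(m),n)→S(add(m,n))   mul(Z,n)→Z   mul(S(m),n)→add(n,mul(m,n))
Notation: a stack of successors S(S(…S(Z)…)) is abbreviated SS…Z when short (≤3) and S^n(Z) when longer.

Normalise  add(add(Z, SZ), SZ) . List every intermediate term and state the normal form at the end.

  start: add(add(Z, SZ), SZ)
  step 1: add(SZ, SZ)
  step 2: S(add(Z, SZ))
  step 3: SSZ

Answer: normal form = SSZ  (in 3 steps)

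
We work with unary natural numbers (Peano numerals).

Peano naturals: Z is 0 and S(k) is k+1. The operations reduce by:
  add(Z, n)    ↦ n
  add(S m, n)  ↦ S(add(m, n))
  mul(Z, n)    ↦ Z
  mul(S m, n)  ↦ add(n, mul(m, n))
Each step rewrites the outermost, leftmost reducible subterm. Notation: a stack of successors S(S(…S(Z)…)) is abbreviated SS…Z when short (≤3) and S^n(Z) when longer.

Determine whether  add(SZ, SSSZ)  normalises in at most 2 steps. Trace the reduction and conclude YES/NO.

Answer: YES — reaches normal form S^4(Z) in 2 ≤ 2 steps

Derivation:
  start: add(SZ, SSSZ)
  →1  S(add(Z, SSSZ))
  →2  S^4(Z)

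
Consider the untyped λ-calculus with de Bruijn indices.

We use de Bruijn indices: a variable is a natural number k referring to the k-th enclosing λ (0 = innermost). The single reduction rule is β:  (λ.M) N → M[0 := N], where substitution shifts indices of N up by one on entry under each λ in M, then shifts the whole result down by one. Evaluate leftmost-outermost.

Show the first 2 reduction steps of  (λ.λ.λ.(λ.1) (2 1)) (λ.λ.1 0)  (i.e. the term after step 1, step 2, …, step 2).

Answer: after 2 steps: λ.λ.0

Working:
  start: (λ.λ.λ.(λ.1) (2 1)) (λ.λ.1 0)
  [1] λ.λ.(λ.1) ((λ.λ.1 0) 1)
  [2] λ.λ.0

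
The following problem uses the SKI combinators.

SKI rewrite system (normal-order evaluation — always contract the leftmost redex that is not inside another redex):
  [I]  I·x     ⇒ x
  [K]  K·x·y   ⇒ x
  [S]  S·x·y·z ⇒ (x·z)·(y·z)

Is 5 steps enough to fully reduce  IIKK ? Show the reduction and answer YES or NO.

Answer: YES — reaches normal form KK in 2 ≤ 5 steps

Reduction:
  start: IIKK
  →1  IKK
  →2  KK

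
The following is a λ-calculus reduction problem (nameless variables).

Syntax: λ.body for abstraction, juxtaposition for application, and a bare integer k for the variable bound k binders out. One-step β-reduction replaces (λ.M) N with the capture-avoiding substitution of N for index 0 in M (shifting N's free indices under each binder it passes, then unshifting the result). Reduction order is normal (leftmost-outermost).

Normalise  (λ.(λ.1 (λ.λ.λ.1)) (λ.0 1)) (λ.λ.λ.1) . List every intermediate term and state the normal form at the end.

  start: (λ.(λ.1 (λ.λ.λ.1)) (λ.0 1)) (λ.λ.λ.1)
  →1  (λ.(λ.λ.λ.1) (λ.λ.λ.1)) (λ.0 (λ.λ.λ.1))
  →2  (λ.λ.λ.1) (λ.λ.λ.1)
  →3  λ.λ.1

Answer: normal form = λ.λ.1  (in 3 steps)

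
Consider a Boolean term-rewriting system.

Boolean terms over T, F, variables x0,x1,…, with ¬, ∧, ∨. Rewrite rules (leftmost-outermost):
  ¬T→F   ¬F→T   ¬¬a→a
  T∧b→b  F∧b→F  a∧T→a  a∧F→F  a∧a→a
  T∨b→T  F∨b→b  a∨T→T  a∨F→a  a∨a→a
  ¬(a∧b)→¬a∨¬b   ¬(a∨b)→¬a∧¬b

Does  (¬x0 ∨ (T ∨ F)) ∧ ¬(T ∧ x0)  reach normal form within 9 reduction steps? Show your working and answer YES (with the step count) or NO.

Answer: YES — reaches normal form ¬x0 in 6 ≤ 9 steps

Derivation:
  start: (¬x0 ∨ (T ∨ F)) ∧ ¬(T ∧ x0)
  [1] (¬x0 ∨ T) ∧ ¬(T ∧ x0)
  [2] T ∧ ¬(T ∧ x0)
  [3] ¬(T ∧ x0)
  [4] ¬T ∨ ¬x0
  [5] F ∨ ¬x0
  [6] ¬x0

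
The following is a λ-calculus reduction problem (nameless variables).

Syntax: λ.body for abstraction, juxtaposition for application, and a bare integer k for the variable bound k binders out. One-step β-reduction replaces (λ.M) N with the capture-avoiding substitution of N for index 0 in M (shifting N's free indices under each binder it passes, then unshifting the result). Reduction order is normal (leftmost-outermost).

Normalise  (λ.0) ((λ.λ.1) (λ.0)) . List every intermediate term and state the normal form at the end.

Answer: normal form = λ.λ.0  (in 2 steps)

Derivation:
  start: (λ.0) ((λ.λ.1) (λ.0))
  [1] (λ.λ.1) (λ.0)
  [2] λ.λ.0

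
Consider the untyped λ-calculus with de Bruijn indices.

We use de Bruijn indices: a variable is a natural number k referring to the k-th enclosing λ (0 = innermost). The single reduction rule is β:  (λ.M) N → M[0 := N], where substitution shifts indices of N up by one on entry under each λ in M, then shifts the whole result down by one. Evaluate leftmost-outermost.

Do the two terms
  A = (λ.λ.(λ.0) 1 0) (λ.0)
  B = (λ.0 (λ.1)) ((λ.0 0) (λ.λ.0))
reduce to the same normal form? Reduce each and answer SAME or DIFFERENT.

Term A:
  start: (λ.λ.(λ.0) 1 0) (λ.0)
  step 1: λ.(λ.0) (λ.0) 0
  step 2: λ.(λ.0) 0
  step 3: λ.0

Term B:
  start: (λ.0 (λ.1)) ((λ.0 0) (λ.λ.0))
  step 1: (λ.0 0) (λ.λ.0) (λ.(λ.0 0) (λ.λ.0))
  step 2: (λ.λ.0) (λ.λ.0) (λ.(λ.0 0) (λ.λ.0))
  step 3: (λ.0) (λ.(λ.0 0) (λ.λ.0))
  step 4: λ.(λ.0 0) (λ.λ.0)
  step 5: λ.(λ.λ.0) (λ.λ.0)
  step 6: λ.λ.0

Answer: DIFFERENT — A ⇓ λ.0, B ⇓ λ.λ.0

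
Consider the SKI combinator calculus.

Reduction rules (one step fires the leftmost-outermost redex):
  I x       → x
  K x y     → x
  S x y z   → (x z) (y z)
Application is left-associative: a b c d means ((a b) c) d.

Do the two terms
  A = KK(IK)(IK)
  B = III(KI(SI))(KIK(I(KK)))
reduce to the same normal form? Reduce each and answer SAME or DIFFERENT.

Answer: SAME — A ⇓ KK, B ⇓ KK

Derivation:
Term A:
  start: KK(IK)(IK)
  →1  K(IK)
  →2  KK

Term B:
  start: III(KI(SI))(KIK(I(KK)))
  →1  II(KI(SI))(KIK(I(KK)))
  →2  I(KI(SI))(KIK(I(KK)))
  →3  KI(SI)(KIK(I(KK)))
  →4  I(KIK(I(KK)))
  →5  KIK(I(KK))
  →6  I(I(KK))
  →7  I(KK)
  →8  KK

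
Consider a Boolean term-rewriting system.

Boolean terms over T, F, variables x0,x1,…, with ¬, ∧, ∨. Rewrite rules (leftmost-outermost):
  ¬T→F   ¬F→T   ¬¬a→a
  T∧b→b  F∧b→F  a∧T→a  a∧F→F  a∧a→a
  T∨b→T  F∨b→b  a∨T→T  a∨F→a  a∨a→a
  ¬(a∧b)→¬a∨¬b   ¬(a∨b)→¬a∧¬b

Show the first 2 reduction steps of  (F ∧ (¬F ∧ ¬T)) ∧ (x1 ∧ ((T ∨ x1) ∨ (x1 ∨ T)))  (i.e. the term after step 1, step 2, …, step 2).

  start: (F ∧ (¬F ∧ ¬T)) ∧ (x1 ∧ ((T ∨ x1) ∨ (x1 ∨ T)))
  [1] F ∧ (x1 ∧ ((T ∨ x1) ∨ (x1 ∨ T)))
  [2] F

Answer: after 2 steps: F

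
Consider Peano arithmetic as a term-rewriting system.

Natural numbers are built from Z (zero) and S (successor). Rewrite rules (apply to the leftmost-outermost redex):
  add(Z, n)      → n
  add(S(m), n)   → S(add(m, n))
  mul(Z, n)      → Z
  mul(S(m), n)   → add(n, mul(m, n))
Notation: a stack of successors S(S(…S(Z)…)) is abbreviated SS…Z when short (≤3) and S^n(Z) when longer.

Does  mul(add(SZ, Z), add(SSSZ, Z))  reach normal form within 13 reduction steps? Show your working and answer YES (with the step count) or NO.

Answer: YES — reaches normal form SSSZ in 12 ≤ 13 steps

Derivation:
  start: mul(add(SZ, Z), add(SSSZ, Z))
  →1  mul(S(add(Z, Z)), add(SSSZ, Z))
  →2  add(add(SSSZ, Z), mul(add(Z, Z), add(SSSZ, Z)))
  →3  add(S(add(SSZ, Z)), mul(add(Z, Z), add(SSSZ, Z)))
  →4  S(add(add(SSZ, Z), mul(add(Z, Z), add(SSSZ, Z))))
  →5  S(add(S(add(SZ, Z)), mul(add(Z, Z), add(SSSZ, Z))))
  →6  S(S(add(add(SZ, Z), mul(add(Z, Z), add(SSSZ, Z)))))
  →7  S(S(add(S(add(Z, Z)), mul(add(Z, Z), add(SSSZ, Z)))))
  →8  S(S(S(add(add(Z, Z), mul(add(Z, Z), add(SSSZ, Z))))))
  →9  S(S(S(add(Z, mul(add(Z, Z), add(SSSZ, Z))))))
  →10  S(S(S(mul(add(Z, Z), add(SSSZ, Z)))))
  →11  S(S(S(mul(Z, add(SSSZ, Z)))))
  →12  SSSZ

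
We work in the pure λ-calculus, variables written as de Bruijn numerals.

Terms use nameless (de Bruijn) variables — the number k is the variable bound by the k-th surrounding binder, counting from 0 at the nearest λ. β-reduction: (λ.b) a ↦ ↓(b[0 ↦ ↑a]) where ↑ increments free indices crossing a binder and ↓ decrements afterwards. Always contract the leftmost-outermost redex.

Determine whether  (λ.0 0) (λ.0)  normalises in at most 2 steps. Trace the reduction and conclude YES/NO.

  start: (λ.0 0) (λ.0)
  [1] (λ.0) (λ.0)
  [2] λ.0

Answer: YES — reaches normal form λ.0 in 2 ≤ 2 steps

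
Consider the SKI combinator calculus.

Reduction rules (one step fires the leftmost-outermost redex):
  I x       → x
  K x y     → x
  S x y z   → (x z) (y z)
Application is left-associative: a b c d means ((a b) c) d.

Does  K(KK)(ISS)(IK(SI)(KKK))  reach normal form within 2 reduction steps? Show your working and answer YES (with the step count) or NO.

Answer: YES — reaches normal form K in 2 ≤ 2 steps

Reduction:
  start: K(KK)(ISS)(IK(SI)(KKK))
  →1  KK(IK(SI)(KKK))
  →2  K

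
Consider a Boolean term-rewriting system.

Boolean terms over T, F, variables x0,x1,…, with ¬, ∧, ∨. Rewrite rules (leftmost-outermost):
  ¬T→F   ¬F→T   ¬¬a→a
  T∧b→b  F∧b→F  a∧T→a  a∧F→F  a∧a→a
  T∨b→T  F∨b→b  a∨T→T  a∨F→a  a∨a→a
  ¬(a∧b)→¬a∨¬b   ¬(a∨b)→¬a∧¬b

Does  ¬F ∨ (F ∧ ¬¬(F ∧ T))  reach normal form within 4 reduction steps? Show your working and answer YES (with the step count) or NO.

Answer: YES — reaches normal form T in 2 ≤ 4 steps

Working:
  start: ¬F ∨ (F ∧ ¬¬(F ∧ T))
  →1  T ∨ (F ∧ ¬¬(F ∧ T))
  →2  T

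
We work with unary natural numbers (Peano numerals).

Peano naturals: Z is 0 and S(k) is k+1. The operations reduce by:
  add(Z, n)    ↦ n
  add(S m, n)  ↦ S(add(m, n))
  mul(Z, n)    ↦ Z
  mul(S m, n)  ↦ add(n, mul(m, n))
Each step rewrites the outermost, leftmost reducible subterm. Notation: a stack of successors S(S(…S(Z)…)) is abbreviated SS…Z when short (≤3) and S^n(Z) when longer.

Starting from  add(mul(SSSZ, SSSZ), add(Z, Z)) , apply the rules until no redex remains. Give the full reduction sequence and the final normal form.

Answer: normal form = S^9(Z)  (in 27 steps)

Derivation:
  start: add(mul(SSSZ, SSSZ), add(Z, Z))
  step 1: add(add(SSSZ, mul(SSZ, SSSZ)), add(Z, Z))
  step 2: add(S(add(SSZ, mul(SSZ, SSSZ))), add(Z, Z))
  step 3: S(add(add(SSZ, mul(SSZ, SSSZ)), add(Z, Z)))
  step 4: S(add(S(add(SZ, mul(SSZ, SSSZ))), add(Z, Z)))
  step 5: S(S(add(add(SZ, mul(SSZ, SSSZ)), add(Z, Z))))
  step 6: S(S(add(S(add(Z, mul(SSZ, SSSZ))), add(Z, Z))))
  step 7: S(S(S(add(add(Z, mul(SSZ, SSSZ)), add(Z, Z)))))
  step 8: S(S(S(add(mul(SSZ, SSSZ), add(Z, Z)))))
  step 9: S(S(S(add(add(SSSZ, mul(SZ, SSSZ)), add(Z, Z)))))
  step 10: S(S(S(add(S(add(SSZ, mul(SZ, SSSZ))), add(Z, Z)))))
  step 11: S(S(S(S(add(add(SSZ, mul(SZ, SSSZ)), add(Z, Z))))))
  step 12: S(S(S(S(add(S(add(SZ, mul(SZ, SSSZ))), add(Z, Z))))))
  step 13: S(S(S(S(S(add(add(SZ, mul(SZ, SSSZ)), add(Z, Z)))))))
  step 14: S(S(S(S(S(add(S(add(Z, mul(SZ, SSSZ))), add(Z, Z)))))))
  step 15: S(S(S(S(S(S(add(add(Z, mul(SZ, SSSZ)), add(Z, Z))))))))
  step 16: S(S(S(S(S(S(add(mul(SZ, SSSZ), add(Z, Z))))))))
  step 17: S(S(S(S(S(S(add(add(SSSZ, mul(Z, SSSZ)), add(Z, Z))))))))
  step 18: S(S(S(S(S(S(add(S(add(SSZ, mul(Z, SSSZ))), add(Z, Z))))))))
  step 19: S(S(S(S(S(S(S(add(add(SSZ, mul(Z, SSSZ)), add(Z, Z)))))))))
  step 20: S(S(S(S(S(S(S(add(S(add(SZ, mul(Z, SSSZ))), add(Z, Z)))))))))
  step 21: S(S(S(S(S(S(S(S(add(add(SZ, mul(Z, SSSZ)), add(Z, Z))))))))))
  step 22: S(S(S(S(S(S(S(S(add(S(add(Z, mul(Z, SSSZ))), add(Z, Z))))))))))
  step 23: S(S(S(S(S(S(S(S(S(add(add(Z, mul(Z, SSSZ)), add(Z, Z)))))))))))
  step 24: S(S(S(S(S(S(S(S(S(add(mul(Z, SSSZ), add(Z, Z)))))))))))
  step 25: S(S(S(S(S(S(S(S(S(add(Z, add(Z, Z)))))))))))
  step 26: S(S(S(S(S(S(S(S(S(add(Z, Z))))))))))
  step 27: S^9(Z)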